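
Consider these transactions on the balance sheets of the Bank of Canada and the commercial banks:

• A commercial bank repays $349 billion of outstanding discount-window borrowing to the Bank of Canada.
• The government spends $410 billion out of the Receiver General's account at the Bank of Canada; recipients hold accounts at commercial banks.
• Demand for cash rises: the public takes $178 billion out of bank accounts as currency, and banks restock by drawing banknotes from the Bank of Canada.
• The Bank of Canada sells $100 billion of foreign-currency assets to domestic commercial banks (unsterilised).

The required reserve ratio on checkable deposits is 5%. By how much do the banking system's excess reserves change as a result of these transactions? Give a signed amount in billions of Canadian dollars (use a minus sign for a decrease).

-$228.6 billion

Discount-window repayment $349 billion: reserves −$349B, deposits 0.
Government spending $410 billion: reserves +$410B, deposits +$410B.
Currency withdrawal $178 billion: reserves −$178B, deposits −$178B.
FX sale $100 billion: reserves −$100B, deposits 0.
Totals: Δreserves = −$217B, Δdeposits = +$232B.
Δrequired reserves = 5% × +$232B = +$11.6B.
Δexcess reserves = Δreserves − Δrequired = −$217B − (+$11.6B) = -$228.6 billion.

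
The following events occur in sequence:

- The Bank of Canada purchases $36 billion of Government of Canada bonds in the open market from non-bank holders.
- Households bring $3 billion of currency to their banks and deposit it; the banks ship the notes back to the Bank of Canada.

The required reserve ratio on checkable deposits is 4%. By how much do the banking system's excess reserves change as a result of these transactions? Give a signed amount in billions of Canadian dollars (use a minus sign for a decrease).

Asset purchase (from non-banks) $36 billion: reserves +$36B, deposits +$36B.
Currency deposit $3 billion: reserves +$3B, deposits +$3B.
Totals: Δreserves = +$39B, Δdeposits = +$39B.
Δrequired reserves = 4% × +$39B = +$1.56B.
Δexcess reserves = Δreserves − Δrequired = +$39B − (+$1.56B) = +$37.44 billion.

+$37.44 billion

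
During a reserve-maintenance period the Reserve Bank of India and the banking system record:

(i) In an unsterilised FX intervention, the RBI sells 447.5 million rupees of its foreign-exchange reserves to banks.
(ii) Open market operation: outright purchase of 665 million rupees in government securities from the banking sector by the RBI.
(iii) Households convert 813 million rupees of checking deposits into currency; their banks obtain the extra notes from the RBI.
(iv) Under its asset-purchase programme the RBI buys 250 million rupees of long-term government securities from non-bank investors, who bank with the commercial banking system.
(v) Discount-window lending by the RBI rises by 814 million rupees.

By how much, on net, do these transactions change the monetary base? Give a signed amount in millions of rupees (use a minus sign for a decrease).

+1281.5 million

FX sale 447.5 million rupees: RBI balance sheet contracts → −447.5M.
OMO purchase (from banks) 665 million rupees: RBI balance sheet expands → +665M.
Currency withdrawal 813 million rupees: just a shift between currency and reserves — both are base money → 0.
Asset purchase (from non-banks) 250 million rupees: RBI balance sheet expands → +250M.
Discount-window loan 814 million rupees: RBI balance sheet expands → +814M.
Net: −447.5 + 665 + 0 + 250 + 814 = +1281.5 million.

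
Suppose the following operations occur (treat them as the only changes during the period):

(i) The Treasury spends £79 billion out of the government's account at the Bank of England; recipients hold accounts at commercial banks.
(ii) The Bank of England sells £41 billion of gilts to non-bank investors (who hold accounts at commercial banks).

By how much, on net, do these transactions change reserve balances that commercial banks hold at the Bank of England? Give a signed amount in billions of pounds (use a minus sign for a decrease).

+£38 billion

Government spending £79 billion: government payments flow into bank reserve accounts → +£79B.
Asset sale (to non-banks) £41 billion: the non-bank buyers' banks settle from reserves → −£41B.
Net: 79 − 41 = +£38 billion.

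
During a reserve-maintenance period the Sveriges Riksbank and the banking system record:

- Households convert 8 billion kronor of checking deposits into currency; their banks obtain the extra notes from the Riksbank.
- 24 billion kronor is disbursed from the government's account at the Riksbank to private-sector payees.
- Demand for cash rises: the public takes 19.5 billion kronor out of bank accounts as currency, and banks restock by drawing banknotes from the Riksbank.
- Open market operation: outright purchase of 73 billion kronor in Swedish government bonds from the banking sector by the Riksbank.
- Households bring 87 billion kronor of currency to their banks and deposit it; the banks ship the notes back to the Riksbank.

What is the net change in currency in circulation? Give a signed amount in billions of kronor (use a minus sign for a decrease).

Riksbank balance sheet:
  Assets:      Securities +73B
  Liabilities: Bank reserves +156.5B, Currency in circulation −59.5B, Government deposits −24B
Commercial banking system:
  Assets:      Reserves at CB +156.5B, Securities −73B
  Liabilities: Checkable deposits +83.5B
So the change in currency in circulation is -59.5 billion.

-59.5 billion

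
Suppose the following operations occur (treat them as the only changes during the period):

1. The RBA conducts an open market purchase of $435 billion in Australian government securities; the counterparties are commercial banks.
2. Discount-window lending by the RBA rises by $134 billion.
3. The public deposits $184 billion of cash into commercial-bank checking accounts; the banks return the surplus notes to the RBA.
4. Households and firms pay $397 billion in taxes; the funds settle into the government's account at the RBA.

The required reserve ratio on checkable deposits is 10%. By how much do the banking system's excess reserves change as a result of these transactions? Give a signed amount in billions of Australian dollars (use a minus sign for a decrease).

+$377.3 billion

OMO purchase (from banks) $435 billion: reserves +$435B, deposits 0.
Discount-window loan $134 billion: reserves +$134B, deposits 0.
Currency deposit $184 billion: reserves +$184B, deposits +$184B.
Government account inflow $397 billion: reserves −$397B, deposits −$397B.
Totals: Δreserves = +$356B, Δdeposits = −$213B.
Δrequired reserves = 10% × −$213B = −$21.3B.
Δexcess reserves = Δreserves − Δrequired = +$356B − (−$21.3B) = +$377.3 billion.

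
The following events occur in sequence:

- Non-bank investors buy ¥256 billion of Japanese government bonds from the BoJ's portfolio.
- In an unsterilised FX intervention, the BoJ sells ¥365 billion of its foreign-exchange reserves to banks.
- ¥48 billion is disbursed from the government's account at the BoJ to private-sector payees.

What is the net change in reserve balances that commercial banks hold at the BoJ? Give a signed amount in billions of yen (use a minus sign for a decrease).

-¥573 billion

BoJ balance sheet:
  Assets:      Securities −¥256B, Foreign assets −¥365B
  Liabilities: Bank reserves −¥573B, Government deposits −¥48B
So the change in reserve balances that commercial banks hold at the BoJ is -¥573 billion.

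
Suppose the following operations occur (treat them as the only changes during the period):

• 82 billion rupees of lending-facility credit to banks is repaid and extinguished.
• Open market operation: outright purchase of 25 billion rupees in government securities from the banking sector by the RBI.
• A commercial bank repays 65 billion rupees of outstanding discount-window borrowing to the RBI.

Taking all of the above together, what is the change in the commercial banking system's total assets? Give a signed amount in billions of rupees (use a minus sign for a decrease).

Discount-window repayment 82 billion rupees: bank balance sheets shrink → −82B.
OMO purchase (from banks) 25 billion rupees: just an asset swap on bank balance sheets → 0.
Discount-window repayment 65 billion rupees: bank balance sheets shrink → −65B.
Net: −82 + 0 − 65 = -147 billion.

-147 billion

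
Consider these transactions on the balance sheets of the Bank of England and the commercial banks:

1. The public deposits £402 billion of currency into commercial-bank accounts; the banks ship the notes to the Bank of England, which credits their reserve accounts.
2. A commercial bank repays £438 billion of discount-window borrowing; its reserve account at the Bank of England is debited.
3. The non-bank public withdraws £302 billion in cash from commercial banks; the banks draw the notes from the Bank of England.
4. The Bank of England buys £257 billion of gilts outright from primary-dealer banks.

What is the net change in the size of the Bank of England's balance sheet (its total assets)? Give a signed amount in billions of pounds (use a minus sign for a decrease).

Currency deposit £402 billion: only the composition of liabilities changes → 0.
Discount-window repayment £438 billion: a Bank of England asset is shed → −£438B.
Currency withdrawal £302 billion: only the composition of liabilities changes → 0.
OMO purchase (from banks) £257 billion: a Bank of England asset is acquired → +£257B.
Net: 0 − 438 + 0 + 257 = -£181 billion.

-£181 billion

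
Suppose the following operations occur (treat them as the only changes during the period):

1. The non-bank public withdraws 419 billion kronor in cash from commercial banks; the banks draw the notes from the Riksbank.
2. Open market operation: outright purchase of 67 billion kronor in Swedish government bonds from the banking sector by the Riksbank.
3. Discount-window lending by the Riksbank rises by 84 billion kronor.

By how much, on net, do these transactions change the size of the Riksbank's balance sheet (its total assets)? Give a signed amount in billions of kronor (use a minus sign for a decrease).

Riksbank balance sheet:
  Assets:      Securities +67B, Loans to banks +84B
  Liabilities: Bank reserves −268B, Currency in circulation +419B
Commercial banking system:
  Assets:      Reserves at CB −268B, Securities −67B
  Liabilities: Checkable deposits −419B, Borrowings from CB +84B
Change in total Riksbank assets = +151 billion.

+151 billion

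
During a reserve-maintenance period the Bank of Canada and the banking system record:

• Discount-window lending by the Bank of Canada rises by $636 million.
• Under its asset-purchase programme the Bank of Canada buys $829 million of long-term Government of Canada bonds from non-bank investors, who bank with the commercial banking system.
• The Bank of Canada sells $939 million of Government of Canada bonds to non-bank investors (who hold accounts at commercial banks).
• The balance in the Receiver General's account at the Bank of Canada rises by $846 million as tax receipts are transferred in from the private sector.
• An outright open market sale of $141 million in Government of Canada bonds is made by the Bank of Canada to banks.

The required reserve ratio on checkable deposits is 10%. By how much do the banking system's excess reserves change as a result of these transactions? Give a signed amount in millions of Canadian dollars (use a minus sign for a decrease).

-$365.4 million

Discount-window loan $636 million: reserves +$636M, deposits 0.
Asset purchase (from non-banks) $829 million: reserves +$829M, deposits +$829M.
Asset sale (to non-banks) $939 million: reserves −$939M, deposits −$939M.
Government account inflow $846 million: reserves −$846M, deposits −$846M.
OMO sale (to banks) $141 million: reserves −$141M, deposits 0.
Totals: Δreserves = −$461M, Δdeposits = −$956M.
Δrequired reserves = 10% × −$956M = −$95.6M.
Δexcess reserves = Δreserves − Δrequired = −$461M − (−$95.6M) = -$365.4 million.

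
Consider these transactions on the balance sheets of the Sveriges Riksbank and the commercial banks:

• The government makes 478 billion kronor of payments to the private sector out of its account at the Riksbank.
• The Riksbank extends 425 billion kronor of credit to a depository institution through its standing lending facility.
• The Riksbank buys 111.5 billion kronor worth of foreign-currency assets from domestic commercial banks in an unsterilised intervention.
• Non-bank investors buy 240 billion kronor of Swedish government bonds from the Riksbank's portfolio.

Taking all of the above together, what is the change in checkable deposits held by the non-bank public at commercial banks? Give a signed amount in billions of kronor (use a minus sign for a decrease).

Riksbank balance sheet:
  Assets:      Securities −240B, Loans to banks +425B, Foreign assets +111.5B
  Liabilities: Bank reserves +774.5B, Government deposits −478B
Commercial banking system:
  Assets:      Reserves at CB +774.5B, Foreign assets −111.5B
  Liabilities: Checkable deposits +238B, Borrowings from CB +425B
So the change in checkable deposits held by the non-bank public at commercial banks is +238 billion.

+238 billion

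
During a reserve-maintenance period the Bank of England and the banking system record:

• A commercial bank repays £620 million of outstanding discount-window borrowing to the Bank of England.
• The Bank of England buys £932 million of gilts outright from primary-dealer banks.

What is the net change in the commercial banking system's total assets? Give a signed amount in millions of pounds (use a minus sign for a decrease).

-£620 million

Discount-window repayment £620 million: bank balance sheets shrink → −£620M.
OMO purchase (from banks) £932 million: just an asset swap on bank balance sheets → 0.
Net: −620 + 0 = -£620 million.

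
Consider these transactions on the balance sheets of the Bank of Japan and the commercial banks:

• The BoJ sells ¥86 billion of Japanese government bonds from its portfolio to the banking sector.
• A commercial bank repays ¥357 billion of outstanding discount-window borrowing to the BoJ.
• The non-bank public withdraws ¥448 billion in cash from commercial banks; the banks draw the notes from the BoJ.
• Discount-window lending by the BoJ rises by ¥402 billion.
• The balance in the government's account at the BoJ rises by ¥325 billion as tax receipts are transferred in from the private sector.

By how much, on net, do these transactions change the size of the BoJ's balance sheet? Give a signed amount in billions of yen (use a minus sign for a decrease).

-¥41 billion

BoJ balance sheet:
  Assets:      Securities −¥86B, Loans to banks +¥45B
  Liabilities: Bank reserves −¥814B, Currency in circulation +¥448B, Government deposits +¥325B
Change in total BoJ assets = -¥41 billion.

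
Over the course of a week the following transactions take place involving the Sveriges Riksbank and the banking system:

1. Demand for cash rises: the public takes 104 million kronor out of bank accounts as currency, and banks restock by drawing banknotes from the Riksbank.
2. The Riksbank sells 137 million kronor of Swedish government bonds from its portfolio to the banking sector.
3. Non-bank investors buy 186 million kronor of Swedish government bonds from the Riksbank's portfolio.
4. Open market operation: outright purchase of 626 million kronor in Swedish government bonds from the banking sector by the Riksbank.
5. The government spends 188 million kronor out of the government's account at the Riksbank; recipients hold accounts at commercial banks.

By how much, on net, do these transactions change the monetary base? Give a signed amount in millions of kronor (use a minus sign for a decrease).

+491 million

Currency withdrawal 104 million kronor: just a shift between currency and reserves — both are base money → 0.
OMO sale (to banks) 137 million kronor: Riksbank balance sheet contracts → −137M.
Asset sale (to non-banks) 186 million kronor: Riksbank balance sheet contracts → −186M.
OMO purchase (from banks) 626 million kronor: Riksbank balance sheet expands → +626M.
Government spending 188 million kronor: a non-base liability converts back to reserves → +188M.
Net: 0 − 137 − 186 + 626 + 188 = +491 million.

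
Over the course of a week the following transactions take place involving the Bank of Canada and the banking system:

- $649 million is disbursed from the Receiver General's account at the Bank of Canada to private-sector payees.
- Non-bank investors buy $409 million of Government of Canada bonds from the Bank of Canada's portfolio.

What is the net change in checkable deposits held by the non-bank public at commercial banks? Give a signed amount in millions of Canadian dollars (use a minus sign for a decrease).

+$240 million

Bank of Canada balance sheet:
  Assets:      Securities −$409M
  Liabilities: Bank reserves +$240M, Government deposits −$649M
Commercial banking system:
  Assets:      Reserves at CB +$240M
  Liabilities: Checkable deposits +$240M
So the change in checkable deposits held by the non-bank public at commercial banks is +$240 million.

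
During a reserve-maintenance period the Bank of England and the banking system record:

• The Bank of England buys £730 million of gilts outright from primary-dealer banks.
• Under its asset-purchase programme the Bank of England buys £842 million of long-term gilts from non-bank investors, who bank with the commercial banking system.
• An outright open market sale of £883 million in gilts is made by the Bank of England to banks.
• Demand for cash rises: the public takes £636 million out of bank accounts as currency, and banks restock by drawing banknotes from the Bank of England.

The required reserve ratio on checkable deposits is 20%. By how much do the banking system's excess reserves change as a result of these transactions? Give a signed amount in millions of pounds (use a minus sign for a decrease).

+£11.8 million

OMO purchase (from banks) £730 million: reserves +£730M, deposits 0.
Asset purchase (from non-banks) £842 million: reserves +£842M, deposits +£842M.
OMO sale (to banks) £883 million: reserves −£883M, deposits 0.
Currency withdrawal £636 million: reserves −£636M, deposits −£636M.
Totals: Δreserves = +£53M, Δdeposits = +£206M.
Δrequired reserves = 20% × +£206M = +£41.2M.
Δexcess reserves = Δreserves − Δrequired = +£53M − (+£41.2M) = +£11.8 million.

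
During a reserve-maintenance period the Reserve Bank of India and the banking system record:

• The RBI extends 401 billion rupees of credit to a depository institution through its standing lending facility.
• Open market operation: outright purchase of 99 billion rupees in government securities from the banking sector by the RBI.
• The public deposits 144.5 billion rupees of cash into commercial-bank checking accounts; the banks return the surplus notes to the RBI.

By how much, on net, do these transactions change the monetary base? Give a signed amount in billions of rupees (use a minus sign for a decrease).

+500 billion

Discount-window loan 401 billion rupees: RBI balance sheet expands → +401B.
OMO purchase (from banks) 99 billion rupees: RBI balance sheet expands → +99B.
Currency deposit 144.5 billion rupees: just a shift between currency and reserves — both are base money → 0.
Net: 401 + 99 + 0 = +500 billion.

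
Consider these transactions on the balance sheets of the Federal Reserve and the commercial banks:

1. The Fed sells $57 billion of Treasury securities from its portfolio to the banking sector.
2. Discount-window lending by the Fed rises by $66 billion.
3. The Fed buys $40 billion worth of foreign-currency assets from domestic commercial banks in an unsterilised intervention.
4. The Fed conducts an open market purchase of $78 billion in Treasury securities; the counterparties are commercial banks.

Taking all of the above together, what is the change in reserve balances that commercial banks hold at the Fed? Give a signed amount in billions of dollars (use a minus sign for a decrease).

+$127 billion

Fed balance sheet:
  Assets:      Securities +$21B, Loans to banks +$66B, Foreign assets +$40B
  Liabilities: Bank reserves +$127B
Commercial banking system:
  Assets:      Reserves at CB +$127B, Securities −$21B, Foreign assets −$40B
  Liabilities: Borrowings from CB +$66B
So the change in reserve balances that commercial banks hold at the Fed is +$127 billion.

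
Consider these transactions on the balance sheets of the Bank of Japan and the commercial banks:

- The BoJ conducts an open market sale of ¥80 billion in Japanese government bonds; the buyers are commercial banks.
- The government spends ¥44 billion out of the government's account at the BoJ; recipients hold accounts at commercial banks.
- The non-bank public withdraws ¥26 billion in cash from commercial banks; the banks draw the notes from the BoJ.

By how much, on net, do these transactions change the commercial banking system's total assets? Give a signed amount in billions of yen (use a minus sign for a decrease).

BoJ balance sheet:
  Assets:      Securities −¥80B
  Liabilities: Bank reserves −¥62B, Currency in circulation +¥26B, Government deposits −¥44B
Commercial banking system:
  Assets:      Reserves at CB −¥62B, Securities +¥80B
  Liabilities: Checkable deposits +¥18B
Change in total bank assets = +¥18 billion.

+¥18 billion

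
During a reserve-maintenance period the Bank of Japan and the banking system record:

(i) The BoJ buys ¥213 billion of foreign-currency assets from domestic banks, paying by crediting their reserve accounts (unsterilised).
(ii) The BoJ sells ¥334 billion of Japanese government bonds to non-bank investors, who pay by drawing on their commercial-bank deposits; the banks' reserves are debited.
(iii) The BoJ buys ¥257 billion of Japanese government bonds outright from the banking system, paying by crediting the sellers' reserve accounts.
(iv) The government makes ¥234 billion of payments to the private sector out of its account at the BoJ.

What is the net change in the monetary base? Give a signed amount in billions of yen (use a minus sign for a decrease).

+¥370 billion

BoJ balance sheet:
  Assets:      Securities −¥77B, Foreign assets +¥213B
  Liabilities: Bank reserves +¥370B, Government deposits −¥234B
Monetary base = currency + reserves: 0 + (+¥370B) = +¥370 billion.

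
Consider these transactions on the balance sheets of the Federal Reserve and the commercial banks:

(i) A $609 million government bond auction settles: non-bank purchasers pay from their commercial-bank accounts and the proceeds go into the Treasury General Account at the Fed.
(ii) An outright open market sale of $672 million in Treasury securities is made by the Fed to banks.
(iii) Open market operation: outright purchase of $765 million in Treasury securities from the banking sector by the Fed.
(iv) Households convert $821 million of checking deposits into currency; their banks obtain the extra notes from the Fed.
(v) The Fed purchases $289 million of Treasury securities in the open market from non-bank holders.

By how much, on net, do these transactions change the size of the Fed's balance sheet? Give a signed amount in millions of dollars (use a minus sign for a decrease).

+$382 million

Government account inflow $609 million: only the composition of liabilities changes → 0.
OMO sale (to banks) $672 million: a Fed asset is shed → −$672M.
OMO purchase (from banks) $765 million: a Fed asset is acquired → +$765M.
Currency withdrawal $821 million: only the composition of liabilities changes → 0.
Asset purchase (from non-banks) $289 million: a Fed asset is acquired → +$289M.
Net: 0 − 672 + 765 + 0 + 289 = +$382 million.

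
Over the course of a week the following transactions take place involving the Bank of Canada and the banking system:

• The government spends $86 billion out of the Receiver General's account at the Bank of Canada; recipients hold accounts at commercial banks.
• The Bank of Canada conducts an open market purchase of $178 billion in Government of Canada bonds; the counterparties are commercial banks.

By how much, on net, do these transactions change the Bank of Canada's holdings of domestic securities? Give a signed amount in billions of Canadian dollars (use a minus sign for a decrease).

+$178 billion

Bank of Canada balance sheet:
  Assets:      Securities +$178B
  Liabilities: Bank reserves +$264B, Government deposits −$86B
Commercial banking system:
  Assets:      Reserves at CB +$264B, Securities −$178B
  Liabilities: Checkable deposits +$86B
So the change in the Bank of Canada's holdings of domestic securities is +$178 billion.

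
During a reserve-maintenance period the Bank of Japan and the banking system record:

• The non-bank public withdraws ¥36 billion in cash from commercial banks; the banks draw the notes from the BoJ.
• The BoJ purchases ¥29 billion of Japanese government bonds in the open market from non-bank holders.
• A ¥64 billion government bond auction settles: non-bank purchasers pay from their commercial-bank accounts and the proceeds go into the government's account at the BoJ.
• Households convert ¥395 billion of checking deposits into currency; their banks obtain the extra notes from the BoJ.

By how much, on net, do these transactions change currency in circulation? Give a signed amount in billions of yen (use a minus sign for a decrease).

BoJ balance sheet:
  Assets:      Securities +¥29B
  Liabilities: Bank reserves −¥466B, Currency in circulation +¥431B, Government deposits +¥64B
Commercial banking system:
  Assets:      Reserves at CB −¥466B
  Liabilities: Checkable deposits −¥466B
So the change in currency in circulation is +¥431 billion.

+¥431 billion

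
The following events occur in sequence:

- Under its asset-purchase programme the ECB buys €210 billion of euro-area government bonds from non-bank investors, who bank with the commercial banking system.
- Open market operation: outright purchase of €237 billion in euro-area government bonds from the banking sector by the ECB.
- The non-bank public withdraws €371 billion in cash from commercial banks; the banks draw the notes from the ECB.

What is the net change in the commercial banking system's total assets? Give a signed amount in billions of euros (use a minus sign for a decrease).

-€161 billion

Asset purchase (from non-banks) €210 billion: bank balance sheets expand → +€210B.
OMO purchase (from banks) €237 billion: just an asset swap on bank balance sheets → 0.
Currency withdrawal €371 billion: bank balance sheets shrink → −€371B.
Net: 210 + 0 − 371 = -€161 billion.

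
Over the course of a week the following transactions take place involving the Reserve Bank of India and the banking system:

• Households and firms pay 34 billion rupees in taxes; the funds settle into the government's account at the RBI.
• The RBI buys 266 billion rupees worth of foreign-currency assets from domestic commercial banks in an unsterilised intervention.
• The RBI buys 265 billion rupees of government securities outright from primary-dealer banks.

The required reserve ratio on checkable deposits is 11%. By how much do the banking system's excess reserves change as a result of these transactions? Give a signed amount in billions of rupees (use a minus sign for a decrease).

Government account inflow 34 billion rupees: reserves −34B, deposits −34B.
FX purchase 266 billion rupees: reserves +266B, deposits 0.
OMO purchase (from banks) 265 billion rupees: reserves +265B, deposits 0.
Totals: Δreserves = +497B, Δdeposits = −34B.
Δrequired reserves = 11% × −34B = −3.74B.
Δexcess reserves = Δreserves − Δrequired = +497B − (−3.74B) = +500.74 billion.

+500.74 billion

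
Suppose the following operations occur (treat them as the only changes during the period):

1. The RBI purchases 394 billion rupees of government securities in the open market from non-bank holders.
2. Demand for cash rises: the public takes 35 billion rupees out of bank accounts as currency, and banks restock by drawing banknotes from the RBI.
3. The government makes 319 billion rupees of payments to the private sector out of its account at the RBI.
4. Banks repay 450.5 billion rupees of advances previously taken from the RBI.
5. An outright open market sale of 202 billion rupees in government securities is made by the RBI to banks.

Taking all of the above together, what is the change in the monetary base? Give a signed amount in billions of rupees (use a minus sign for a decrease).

+60.5 billion

RBI balance sheet:
  Assets:      Securities +192B, Loans to banks −450.5B
  Liabilities: Bank reserves +25.5B, Currency in circulation +35B, Government deposits −319B
Monetary base = currency + reserves: +35B + (+25.5B) = +60.5 billion.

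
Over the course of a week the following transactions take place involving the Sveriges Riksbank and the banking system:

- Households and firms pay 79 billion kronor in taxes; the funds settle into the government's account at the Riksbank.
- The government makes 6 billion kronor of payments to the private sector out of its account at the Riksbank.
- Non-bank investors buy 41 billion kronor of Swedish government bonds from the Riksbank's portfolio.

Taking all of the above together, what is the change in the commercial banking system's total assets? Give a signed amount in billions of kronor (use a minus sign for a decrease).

-114 billion

Government account inflow 79 billion kronor: bank balance sheets shrink → −79B.
Government spending 6 billion kronor: bank balance sheets expand → +6B.
Asset sale (to non-banks) 41 billion kronor: bank balance sheets shrink → −41B.
Net: −79 + 6 − 41 = -114 billion.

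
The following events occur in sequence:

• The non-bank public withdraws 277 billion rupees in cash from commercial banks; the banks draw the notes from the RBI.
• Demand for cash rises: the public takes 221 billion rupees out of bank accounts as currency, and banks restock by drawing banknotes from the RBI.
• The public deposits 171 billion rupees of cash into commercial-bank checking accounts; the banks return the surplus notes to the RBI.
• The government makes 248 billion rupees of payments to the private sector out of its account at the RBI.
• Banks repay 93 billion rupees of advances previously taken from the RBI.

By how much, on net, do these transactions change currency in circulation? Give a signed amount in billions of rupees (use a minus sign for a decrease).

+327 billion

Currency withdrawal 277 billion rupees: notes leave the central bank → +277B.
Currency withdrawal 221 billion rupees: notes leave the central bank → +221B.
Currency deposit 171 billion rupees: notes return to the central bank → −171B.
Government spending 248 billion rupees: no currency enters or leaves circulation → 0.
Discount-window repayment 93 billion rupees: no currency enters or leaves circulation → 0.
Net: 277 + 221 − 171 + 0 + 0 = +327 billion.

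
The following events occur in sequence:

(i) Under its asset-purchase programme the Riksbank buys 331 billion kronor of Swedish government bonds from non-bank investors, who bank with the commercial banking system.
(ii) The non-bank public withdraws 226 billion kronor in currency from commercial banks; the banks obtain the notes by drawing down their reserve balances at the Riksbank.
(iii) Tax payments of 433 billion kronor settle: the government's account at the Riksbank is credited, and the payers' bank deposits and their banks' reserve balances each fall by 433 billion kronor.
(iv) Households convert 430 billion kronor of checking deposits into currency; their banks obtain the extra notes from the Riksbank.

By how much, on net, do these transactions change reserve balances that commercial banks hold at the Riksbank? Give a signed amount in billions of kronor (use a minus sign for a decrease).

-758 billion

Riksbank balance sheet:
  Assets:      Securities +331B
  Liabilities: Bank reserves −758B, Currency in circulation +656B, Government deposits +433B
So the change in reserve balances that commercial banks hold at the Riksbank is -758 billion.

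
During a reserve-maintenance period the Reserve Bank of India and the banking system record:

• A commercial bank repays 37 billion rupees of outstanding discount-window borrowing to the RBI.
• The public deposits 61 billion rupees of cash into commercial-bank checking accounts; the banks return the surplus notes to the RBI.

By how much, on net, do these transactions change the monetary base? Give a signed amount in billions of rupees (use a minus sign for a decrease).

RBI balance sheet:
  Assets:      Loans to banks −37B
  Liabilities: Bank reserves +24B, Currency in circulation −61B
Commercial banking system:
  Assets:      Reserves at CB +24B
  Liabilities: Checkable deposits +61B, Borrowings from CB −37B
Monetary base = currency + reserves: −61B + (+24B) = -37 billion.

-37 billion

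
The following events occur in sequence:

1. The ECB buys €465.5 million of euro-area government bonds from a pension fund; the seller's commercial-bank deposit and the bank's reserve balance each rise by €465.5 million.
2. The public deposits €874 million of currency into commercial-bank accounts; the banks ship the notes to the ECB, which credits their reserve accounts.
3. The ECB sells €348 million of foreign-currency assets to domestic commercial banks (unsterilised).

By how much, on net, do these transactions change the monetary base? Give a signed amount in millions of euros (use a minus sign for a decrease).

+€117.5 million

ECB balance sheet:
  Assets:      Securities +€465.5M, Foreign assets −€348M
  Liabilities: Bank reserves +€991.5M, Currency in circulation −€874M
Commercial banking system:
  Assets:      Reserves at CB +€991.5M, Foreign assets +€348M
  Liabilities: Checkable deposits +€1339.5M
Monetary base = currency + reserves: −€874M + (+€991.5M) = +€117.5 million.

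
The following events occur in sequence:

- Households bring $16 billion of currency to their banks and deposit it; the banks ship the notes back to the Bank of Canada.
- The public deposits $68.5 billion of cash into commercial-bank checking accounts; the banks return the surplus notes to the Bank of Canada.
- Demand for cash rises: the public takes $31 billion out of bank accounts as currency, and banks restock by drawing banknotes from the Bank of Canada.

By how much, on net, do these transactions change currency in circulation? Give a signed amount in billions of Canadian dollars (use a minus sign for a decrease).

-$53.5 billion

Bank of Canada balance sheet:
  Assets:      no change
  Liabilities: Bank reserves +$53.5B, Currency in circulation −$53.5B
Commercial banking system:
  Assets:      Reserves at CB +$53.5B
  Liabilities: Checkable deposits +$53.5B
So the change in currency in circulation is -$53.5 billion.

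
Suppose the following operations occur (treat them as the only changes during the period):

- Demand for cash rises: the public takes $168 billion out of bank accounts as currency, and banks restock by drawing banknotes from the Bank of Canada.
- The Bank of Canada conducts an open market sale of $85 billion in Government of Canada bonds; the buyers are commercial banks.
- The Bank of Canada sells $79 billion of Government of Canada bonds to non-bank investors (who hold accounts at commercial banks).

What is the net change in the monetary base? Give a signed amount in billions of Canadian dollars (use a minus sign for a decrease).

Bank of Canada balance sheet:
  Assets:      Securities −$164B
  Liabilities: Bank reserves −$332B, Currency in circulation +$168B
Commercial banking system:
  Assets:      Reserves at CB −$332B, Securities +$85B
  Liabilities: Checkable deposits −$247B
Monetary base = currency + reserves: +$168B + (−$332B) = -$164 billion.

-$164 billion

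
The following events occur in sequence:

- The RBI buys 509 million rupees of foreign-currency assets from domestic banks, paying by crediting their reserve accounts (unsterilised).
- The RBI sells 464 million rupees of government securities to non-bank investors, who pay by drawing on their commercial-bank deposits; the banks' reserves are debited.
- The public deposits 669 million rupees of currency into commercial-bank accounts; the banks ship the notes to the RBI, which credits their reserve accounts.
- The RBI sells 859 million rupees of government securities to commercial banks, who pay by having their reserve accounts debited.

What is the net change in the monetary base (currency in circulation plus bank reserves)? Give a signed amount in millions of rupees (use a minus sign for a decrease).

-814 million

FX purchase 509 million rupees: RBI balance sheet expands → +509M.
Asset sale (to non-banks) 464 million rupees: RBI balance sheet contracts → −464M.
Currency deposit 669 million rupees: just a shift between currency and reserves — both are base money → 0.
OMO sale (to banks) 859 million rupees: RBI balance sheet contracts → −859M.
Net: 509 − 464 + 0 − 859 = -814 million.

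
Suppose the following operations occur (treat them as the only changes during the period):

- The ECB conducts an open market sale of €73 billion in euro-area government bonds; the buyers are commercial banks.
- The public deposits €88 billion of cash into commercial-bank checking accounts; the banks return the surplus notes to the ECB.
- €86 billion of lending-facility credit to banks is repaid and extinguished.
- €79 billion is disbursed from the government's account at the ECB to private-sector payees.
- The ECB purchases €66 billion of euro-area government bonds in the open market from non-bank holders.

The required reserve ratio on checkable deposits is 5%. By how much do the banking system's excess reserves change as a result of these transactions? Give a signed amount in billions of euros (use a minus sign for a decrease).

OMO sale (to banks) €73 billion: reserves −€73B, deposits 0.
Currency deposit €88 billion: reserves +€88B, deposits +€88B.
Discount-window repayment €86 billion: reserves −€86B, deposits 0.
Government spending €79 billion: reserves +€79B, deposits +€79B.
Asset purchase (from non-banks) €66 billion: reserves +€66B, deposits +€66B.
Totals: Δreserves = +€74B, Δdeposits = +€233B.
Δrequired reserves = 5% × +€233B = +€11.65B.
Δexcess reserves = Δreserves − Δrequired = +€74B − (+€11.65B) = +€62.35 billion.

+€62.35 billion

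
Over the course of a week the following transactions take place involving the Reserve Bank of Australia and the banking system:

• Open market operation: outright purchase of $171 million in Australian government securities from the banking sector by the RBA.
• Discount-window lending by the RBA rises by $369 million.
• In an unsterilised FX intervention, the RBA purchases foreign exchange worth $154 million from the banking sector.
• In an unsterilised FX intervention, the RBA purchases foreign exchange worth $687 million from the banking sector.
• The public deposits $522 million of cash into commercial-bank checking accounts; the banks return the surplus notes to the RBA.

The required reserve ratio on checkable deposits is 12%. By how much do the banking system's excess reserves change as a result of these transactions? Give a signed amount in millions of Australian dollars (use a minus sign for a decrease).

+$1840.36 million

OMO purchase (from banks) $171 million: reserves +$171M, deposits 0.
Discount-window loan $369 million: reserves +$369M, deposits 0.
FX purchase $154 million: reserves +$154M, deposits 0.
FX purchase $687 million: reserves +$687M, deposits 0.
Currency deposit $522 million: reserves +$522M, deposits +$522M.
Totals: Δreserves = +$1903M, Δdeposits = +$522M.
Δrequired reserves = 12% × +$522M = +$62.64M.
Δexcess reserves = Δreserves − Δrequired = +$1903M − (+$62.64M) = +$1840.36 million.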